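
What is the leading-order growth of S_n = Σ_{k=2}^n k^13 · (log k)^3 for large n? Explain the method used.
S_n ~ n^14 · (log n)^3 / 14

By integral comparison, S_n = ∫_1^n x^13 · (log x)^3 dx + O(n^13 · (log n)^3). For the integral, the leading term of ∫_1^n x^13 (log x)^3 dx is n^14/14 · (log n)^3 (by repeated integration by parts; each step lowers the log-exponent and produces a relatively O(1/log n) correction). Hence S_n ~ n^14 · (log n)^3 / 14.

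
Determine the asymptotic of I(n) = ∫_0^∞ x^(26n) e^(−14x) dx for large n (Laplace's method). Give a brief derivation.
I(n) ~ (sqrt(2π·26n) / 14) · (26n/(14e))^(26n)

Write the integrand as exp(26n ln x − 14x) and set f(x) = 26n ln x − 14x. Then f'(x) = 26n/x − 14 = 0 at x* = 26n/14, and f''(x*) = −26n/x*^2 = −14^2/(26n). Laplace's method (interior maximum) gives
  I(n) ~ e^(f(x*)) · sqrt(2π / |f''(x*)|)
        = exp(26n ln(26n/14) − 26n) · sqrt(2π · 26n / 14^2)
        = (26n/14)^(26n) e^(−26n) · sqrt(2π·26n) / 14
        = (sqrt(2π·26n) / 14) · (26n/(14e))^(26n).
This matches Γ(26n+1)/14^(26n+1) with Stirling applied to Γ.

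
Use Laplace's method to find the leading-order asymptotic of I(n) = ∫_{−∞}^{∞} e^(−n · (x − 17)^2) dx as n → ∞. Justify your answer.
I(n) = sqrt(π/n)

Here φ(x) = (x − 17)^2 has its unique minimum at x* = 17 with φ(x*) = 0 and φ''(x*) = 2. Laplace's method gives
  I(n) ~ e^(−n φ(x*)) · sqrt(2π / (n · φ''(x*))) = sqrt(2π / (2n)) = sqrt(π/n).
This is exact: substituting u = (x − 17)·sqrt(n) gives I(n) = (1/sqrt(n)) ∫_{−∞}^{∞} e^(−u^2) du = sqrt(π/n).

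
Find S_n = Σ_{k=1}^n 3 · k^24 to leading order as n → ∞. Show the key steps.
S_n ~ 3 · n^25 / 25

By integral comparison (Euler-Maclaurin), Σ_{k=1}^n 3 · k^24 = 3 · ∫_0^n x^24 dx + O(n^24) = 3 · n^25/25 + O(n^24). (Equivalently, Faulhaber's formula gives the same leading term.)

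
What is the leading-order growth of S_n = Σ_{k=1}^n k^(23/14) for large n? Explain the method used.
S_n ~ (14/37) · n^(37/14)

Integral comparison: Σ_{k=1}^n k^(23/14) = ∫_0^n x^(23/14) dx + O(n^(23/14)). The integral is n^(1 + 23/14) / (1 + 23/14) = n^((23+14)/14) / ((23+14)/14) = (14/37) · n^(37/14).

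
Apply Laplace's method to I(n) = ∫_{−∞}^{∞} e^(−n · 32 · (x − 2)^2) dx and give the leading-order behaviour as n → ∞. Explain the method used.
I(n) = sqrt(π/(32n))

Here φ(x) = 32 · (x − 2)^2 has its unique minimum at x* = 2 with φ(x*) = 0 and φ''(x*) = 64. Laplace's method gives
  I(n) ~ e^(−n φ(x*)) · sqrt(2π / (n · φ''(x*))) = sqrt(2π / (64n)) = sqrt(π/(32n)).
This is exact: substituting u = (x − 2)·sqrt(32n) gives I(n) = (1/sqrt(32n)) ∫_{−∞}^{∞} e^(−u^2) du = sqrt(π/(32n)).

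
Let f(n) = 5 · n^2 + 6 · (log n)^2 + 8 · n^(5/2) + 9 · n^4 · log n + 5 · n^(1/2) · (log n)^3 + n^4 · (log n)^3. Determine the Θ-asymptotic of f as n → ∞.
f(n) ∈ Θ(n^4 · (log n)^3)

Compare the terms by growth order. For large n, n^a · (log n)^b dominates n^a' · (log n)^b' iff a > a', or (a = a' and b > b'). Ranking the 6 terms shows the dominant one is n^4 · (log n)^3. Hence f(n) ∈ Θ(n^4 · (log n)^3).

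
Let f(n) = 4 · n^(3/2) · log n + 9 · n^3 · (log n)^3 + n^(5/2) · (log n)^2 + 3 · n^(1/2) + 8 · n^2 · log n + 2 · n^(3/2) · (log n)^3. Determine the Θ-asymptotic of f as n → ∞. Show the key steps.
f(n) ∈ Θ(n^3 · (log n)^3)

Compare the terms by growth order. For large n, n^a · (log n)^b dominates n^a' · (log n)^b' iff a > a', or (a = a' and b > b'). Ranking the 6 terms shows the dominant one is 9 · n^3 · (log n)^3. Hence f(n) ∈ Θ(n^3 · (log n)^3).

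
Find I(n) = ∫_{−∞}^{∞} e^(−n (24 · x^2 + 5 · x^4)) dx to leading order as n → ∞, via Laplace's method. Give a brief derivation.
I(n) ~ sqrt(π/(24n))

φ(x) = 24 · x^2 + 5 · x^4 has its unique global minimum at x* = 0 (since φ'(x) = 48x + 20x^3 = 0 only at x = 0 for real x with both coefficients positive, and φ → ∞ as |x| → ∞). At x* = 0, φ(0) = 0 and φ''(0) = 48. Laplace's method then gives
  I(n) ~ sqrt(2π / (n · φ''(0))) · e^(−n φ(0)) = sqrt(2π / (48n)) = sqrt(π/(24n)).
The 5 · x^4 term contributes only at subleading order (an O(1/n) relative correction).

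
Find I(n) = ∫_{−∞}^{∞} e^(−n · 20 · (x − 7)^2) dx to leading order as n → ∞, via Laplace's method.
I(n) = sqrt(π/(20n))

Here φ(x) = 20 · (x − 7)^2 has its unique minimum at x* = 7 with φ(x*) = 0 and φ''(x*) = 40. Laplace's method gives
  I(n) ~ e^(−n φ(x*)) · sqrt(2π / (n · φ''(x*))) = sqrt(2π / (40n)) = sqrt(π/(20n)).
This is exact: substituting u = (x − 7)·sqrt(20n) gives I(n) = (1/sqrt(20n)) ∫_{−∞}^{∞} e^(−u^2) du = sqrt(π/(20n)).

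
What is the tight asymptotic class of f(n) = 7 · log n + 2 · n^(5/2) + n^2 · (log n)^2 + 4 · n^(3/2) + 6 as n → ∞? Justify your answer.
f(n) ∈ Θ(n^(5/2))

Compare the terms by growth order. For large n, n^a · (log n)^b dominates n^a' · (log n)^b' iff a > a', or (a = a' and b > b'). Ranking the 5 terms shows the dominant one is 2 · n^(5/2). Hence f(n) ∈ Θ(n^(5/2)).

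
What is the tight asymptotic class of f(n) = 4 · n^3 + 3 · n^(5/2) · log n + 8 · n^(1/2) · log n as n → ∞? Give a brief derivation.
f(n) ∈ Θ(n^3)

Compare the terms by growth order. For large n, n^a · (log n)^b dominates n^a' · (log n)^b' iff a > a', or (a = a' and b > b'). Ranking the 3 terms shows the dominant one is 4 · n^3. Hence f(n) ∈ Θ(n^3).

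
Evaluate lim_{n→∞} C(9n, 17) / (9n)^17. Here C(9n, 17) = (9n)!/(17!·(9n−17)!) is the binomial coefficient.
lim = 1/17! = 1/355687428096000

With N = 9n → ∞: C(N, 17) / N^17 = [N(N−1)…(N−16)] / (17! · N^17) = (1/17!) · 1 · (1 − 1/(9n)) · … · (1 − 16/(9n)). Each factor → 1 as N → ∞, so the limit is 1/17! = 1/355687428096000.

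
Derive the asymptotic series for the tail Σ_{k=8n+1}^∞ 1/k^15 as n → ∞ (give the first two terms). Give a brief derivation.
Σ_{k>8n} 1/k^15 = 1/(14 · (8n)^14) − 1/(2 · (8n)^15) + O(1/(8n)^16)

Compare to the integral: ∫_{8n}^∞ x^(−15) dx = [−x^(−14)/14]_{8n}^∞ = 1/((15−1)·(8n)^14). The Euler-Maclaurin correction adds −f(8n)/2 = −1/(2·(8n)^15). Euler-Maclaurin then gives
  Σ_{k>8n} 1/k^15 = ∫_{8n}^∞ dx/x^15 − 1/(2·(8n)^15) + O(1/(8n)^16).
(Equivalently this is ζ(15) − Σ_{k≤8n} 1/k^15.)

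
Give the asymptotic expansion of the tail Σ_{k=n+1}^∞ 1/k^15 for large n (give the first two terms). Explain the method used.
Σ_{k>n} 1/k^15 = 1/(14 · n^14) − 1/(2 · n^15) + O(1/n^16)

Compare to the integral: ∫_{n}^∞ x^(−15) dx = [−x^(−14)/14]_{n}^∞ = 1/((15−1)·n^14). The Euler-Maclaurin correction adds −f(n)/2 = −1/(2·n^15). Euler-Maclaurin then gives
  Σ_{k>n} 1/k^15 = ∫_{n}^∞ dx/x^15 − 1/(2·n^15) + O(1/n^16).
(Equivalently this is ζ(15) − Σ_{k≤n} 1/k^15.)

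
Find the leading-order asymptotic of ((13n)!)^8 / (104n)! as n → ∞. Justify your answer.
((13n)!)^8/(104n)! ~ ((2π·13n)^(7/2) / sqrt(8)) · 8^(−8·13n)  →  0

Write N = 13n. Stirling: N! ~ sqrt(2π N)(N/e)^N and (8N)! ~ sqrt(2π·8N)·(8N/e)^(8N).
  (N!)^8/(8N)! ~ (2π N)^(8/2) (N/e)^(8N) / [sqrt(2π·8N) (8N/e)^(8N)]
     = (2π N)^(8/2) / sqrt(2π·8N) · (N/(8N))^(8N)
     = (2π N)^((8−1)/2) / sqrt(8) · 8^(−8N).
Since 8^8 > 1, the factor 8^(−8N) decays exponentially, so the ratio → 0. Substituting N = 13n gives the stated form.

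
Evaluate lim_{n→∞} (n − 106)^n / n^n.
lim = e^(−106)

Rewrite as (1 − 106/n)^(n). By the standard limit (1 + x/n)^n → e^x, we have (1 − 106/n)^n → e^(−106), and raising to the 1st power gives e^(−106).
More precisely, ln[(1 − 106/n)^(n)] = n · ln(1 − 106/n) = n · (-106/n + O(1/n^2)) = -106 + O(1/n) → -106.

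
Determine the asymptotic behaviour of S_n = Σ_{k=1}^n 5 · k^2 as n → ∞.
S_n ~ 5 · n^3 / 3

By integral comparison (Euler-Maclaurin), Σ_{k=1}^n 5 · k^2 = 5 · ∫_0^n x^2 dx + O(n^2) = 5 · n^3/3 + O(n^2). (Equivalently, Faulhaber's formula gives the same leading term.)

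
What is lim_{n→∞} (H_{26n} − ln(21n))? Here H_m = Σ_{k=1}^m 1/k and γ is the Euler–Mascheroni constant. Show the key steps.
lim = ln(26/21) + γ

By Euler-Maclaurin, H_m = ln m + γ + O(1/m). So
  H_{26n} − ln(21n) = ln(26n) + γ − ln(21n) + O(1/n)
                       = ln(26/21) + γ + O(1/n).
Hence the limit is ln(26/21) + γ.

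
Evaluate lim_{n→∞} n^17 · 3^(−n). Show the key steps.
lim = 0

Exponentials with base > 1 dominate every fixed polynomial: for any fixed c, n^c / 3^n → 0 as n → ∞ (e.g. by the ratio test, or by writing 3^n = e^(n ln 3) and noting e^(n ln 3) / n^c → ∞). Hence n^17 · 3^(−n) = n^17 / 3^n → 0.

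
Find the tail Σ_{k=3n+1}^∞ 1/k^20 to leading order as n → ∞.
Σ_{k>3n} 1/k^20 ~ 1/(19 · (3n)^19)

Compare to the integral: ∫_{3n}^∞ x^(−20) dx = [−x^(−19)/19]_{3n}^∞ = 1/((20−1)·(3n)^19). Euler-Maclaurin then gives
  Σ_{k>3n} 1/k^20 = ∫_{3n}^∞ dx/x^20 − 1/(2·(3n)^20) + O(1/(3n)^21).
(Equivalently this is ζ(20) − Σ_{k≤3n} 1/k^20.)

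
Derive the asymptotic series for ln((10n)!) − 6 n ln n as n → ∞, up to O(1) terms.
ln((10n)!) − 6 n ln n = 4 n ln n + 10(ln 10 − 1) n + (1/2) ln(2π·10n) + O(1/n)

Stirling: ln((10n)!) = 10n ln(10n) − 10n + (1/2) ln(2π·10n) + O(1/n).
Expand 10n ln(10n) = 10n (ln n + ln 10) = 10n ln n + 10n ln 10.
Subtract 6n ln n: leading term is (10 − 6) n ln n = 4 n ln n. The next term is 10n ln 10 − 10n = 10(ln 10 − 1) n. Then the (1/2) ln(2π·10n) correction.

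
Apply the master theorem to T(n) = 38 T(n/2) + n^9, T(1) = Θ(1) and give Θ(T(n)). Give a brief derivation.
T(n) = Θ(n^9)

log_2 38 ≈ 5.248. f(n) = n^9 dominates n^(log_2 38) since 9 > 5.248, and the regularity condition a·f(n/b) = 38·(n/2)^9 = (38/512)·n^9 ≤ c·f(n) holds with c = 38/512 ≈ 0.0742 < 1. So this is Case 3: T(n) = Θ(f(n)) = Θ(n^9).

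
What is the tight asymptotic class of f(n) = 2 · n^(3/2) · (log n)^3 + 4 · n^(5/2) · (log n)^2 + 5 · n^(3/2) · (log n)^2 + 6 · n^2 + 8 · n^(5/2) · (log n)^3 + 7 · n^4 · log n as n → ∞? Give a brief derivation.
f(n) ∈ Θ(n^4 · log n)

Compare the terms by growth order. For large n, n^a · (log n)^b dominates n^a' · (log n)^b' iff a > a', or (a = a' and b > b'). Ranking the 6 terms shows the dominant one is 7 · n^4 · log n. Hence f(n) ∈ Θ(n^4 · log n).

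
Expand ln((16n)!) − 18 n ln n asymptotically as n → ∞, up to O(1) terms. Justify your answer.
ln((16n)!) − 18 n ln n = −2 n ln n + 16(ln 16 − 1) n + (1/2) ln(2π·16n) + O(1/n)

Stirling: ln((16n)!) = 16n ln(16n) − 16n + (1/2) ln(2π·16n) + O(1/n).
Expand 16n ln(16n) = 16n (ln n + ln 16) = 16n ln n + 16n ln 16.
Subtract 18n ln n: leading term is (16 − 18) n ln n = −2 n ln n. The next term is 16n ln 16 − 16n = 16(ln 16 − 1) n. Then the (1/2) ln(2π·16n) correction.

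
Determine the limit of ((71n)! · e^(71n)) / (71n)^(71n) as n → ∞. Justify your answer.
lim = ∞

Stirling: (71n)! ~ sqrt(2π·71n) · (71n/e)^(71n). Hence
  (71n)! · e^(71n) / (71n)^(71n) ~ sqrt(2π·71n) = sqrt(2π·71) · sqrt(n) → ∞.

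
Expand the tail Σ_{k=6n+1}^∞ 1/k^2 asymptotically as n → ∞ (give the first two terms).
Σ_{k>6n} 1/k^2 = 1/(1 · (6n)) − 1/(2 · (6n)^2) + O(1/(6n)^3)

Compare to the integral: ∫_{6n}^∞ x^(−2) dx = [−x^(−1)/1]_{6n}^∞ = 1/((2−1)·(6n)). The Euler-Maclaurin correction adds −f(6n)/2 = −1/(2·(6n)^2). Euler-Maclaurin then gives
  Σ_{k>6n} 1/k^2 = ∫_{6n}^∞ dx/x^2 − 1/(2·(6n)^2) + O(1/(6n)^3).
(Equivalently this is ζ(2) − Σ_{k≤6n} 1/k^2.)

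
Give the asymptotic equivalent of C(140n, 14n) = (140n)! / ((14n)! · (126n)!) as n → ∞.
C(140n, 14n) ~ (10000000000/387420489)^(14n) · sqrt(5/(9π·14n))

Write N = 14n. Apply Stirling to each factorial:
  (10N)! ~ sqrt(2π·10N) · (10N/e)^(10N),
  N! ~ sqrt(2π N) · (N/e)^N,
  (9N)! ~ sqrt(2π·9N) · (9N/e)^(9N).
The exponential factors combine to (10N)^(10N) / (N^N · (9N)^(9N)) = 10^(10N)/9^(9N) = (10^10/9^9)^N = (10000000000/387420489)^N.
The square-root prefactors combine to sqrt(2π·10N) / (sqrt(2π N)·sqrt(2π·9N)) = sqrt(10 / (2π·9·N)) = sqrt(5/(9π·14n)).
Substituting N = 14n: C(140n, 14n) ~ (10000000000/387420489)^(14n) · sqrt(5/(9π·14n)).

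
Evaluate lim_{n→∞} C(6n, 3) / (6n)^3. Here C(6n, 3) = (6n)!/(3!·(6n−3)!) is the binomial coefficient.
lim = 1/3! = 1/6

With N = 6n → ∞: C(N, 3) / N^3 = [N(N−1)…(N−2)] / (3! · N^3) = (1/3!) · 1 · (1 − 1/(6n)) · (1 − 2/(6n)). Each factor → 1 as N → ∞, so the limit is 1/3! = 1/6.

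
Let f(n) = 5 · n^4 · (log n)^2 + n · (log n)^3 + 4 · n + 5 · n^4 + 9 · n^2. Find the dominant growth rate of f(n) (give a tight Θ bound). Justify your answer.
f(n) ∈ Θ(n^4 · (log n)^2)

Compare the terms by growth order. For large n, n^a · (log n)^b dominates n^a' · (log n)^b' iff a > a', or (a = a' and b > b'). Ranking the 5 terms shows the dominant one is 5 · n^4 · (log n)^2. Hence f(n) ∈ Θ(n^4 · (log n)^2).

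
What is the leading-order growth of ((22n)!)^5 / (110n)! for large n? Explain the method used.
((22n)!)^5/(110n)! ~ ((2π·22n)^(4/2) / sqrt(5)) · 5^(−5·22n)  →  0

Write N = 22n. Stirling: N! ~ sqrt(2π N)(N/e)^N and (5N)! ~ sqrt(2π·5N)·(5N/e)^(5N).
  (N!)^5/(5N)! ~ (2π N)^(5/2) (N/e)^(5N) / [sqrt(2π·5N) (5N/e)^(5N)]
     = (2π N)^(5/2) / sqrt(2π·5N) · (N/(5N))^(5N)
     = (2π N)^((5−1)/2) / sqrt(5) · 5^(−5N).
Since 5^5 > 1, the factor 5^(−5N) decays exponentially, so the ratio → 0. Substituting N = 22n gives the stated form.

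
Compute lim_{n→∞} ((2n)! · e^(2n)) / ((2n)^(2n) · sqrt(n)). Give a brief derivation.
lim = sqrt(2π·2)

Stirling: (2n)! ~ sqrt(2π·2n) · (2n/e)^(2n). Hence
  (2n)! · e^(2n) / (2n)^(2n) ~ sqrt(2π·2n).
Dividing by sqrt(n): sqrt(2π·2n) / sqrt(n) = sqrt(2π·2) · n^((1−1)/2), so the limit is sqrt(2π·2).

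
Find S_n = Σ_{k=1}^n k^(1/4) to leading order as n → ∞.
S_n ~ (4/5) · n^(5/4)

Integral comparison: Σ_{k=1}^n k^(1/4) = ∫_0^n x^(1/4) dx + O(n^(1/4)). The integral is n^(1 + 1/4) / (1 + 1/4) = n^((1+4)/4) / ((1+4)/4) = (4/5) · n^(5/4).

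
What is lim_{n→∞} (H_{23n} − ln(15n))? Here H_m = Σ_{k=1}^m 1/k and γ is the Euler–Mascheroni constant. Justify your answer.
lim = ln(23/15) + γ

By Euler-Maclaurin, H_m = ln m + γ + O(1/m). So
  H_{23n} − ln(15n) = ln(23n) + γ − ln(15n) + O(1/n)
                       = ln(23/15) + γ + O(1/n).
Hence the limit is ln(23/15) + γ.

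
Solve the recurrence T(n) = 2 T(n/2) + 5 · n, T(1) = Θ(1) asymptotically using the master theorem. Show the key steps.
T(n) = Θ(n log n)

log_2 2 = 1, and f(n) = 5 · n = Θ(n^(log_2 2)). This is Case 2 of the master theorem: T(n) = Θ(f(n) · log n) = Θ(n log n).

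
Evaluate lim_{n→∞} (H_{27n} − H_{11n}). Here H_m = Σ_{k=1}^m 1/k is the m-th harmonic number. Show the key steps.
lim = ln(27/11)

Euler-Maclaurin gives H_m = ln m + γ + 1/(2m) + O(1/m^2). The γ and O(1/m) terms cancel in the difference:
  H_{27n} − H_{11n} = ln(27n) − ln(11n) + O(1/n) = ln(27/11) + O(1/n).
Hence the limit is ln(27/11).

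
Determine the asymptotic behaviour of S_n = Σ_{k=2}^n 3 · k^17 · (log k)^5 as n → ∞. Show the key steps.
S_n ~ n^18 · (log n)^5 / 6

By integral comparison, S_n = ∫_1^n 3 · x^17 · (log x)^5 dx + O(n^17 · (log n)^5). For the integral, the leading term of ∫_1^n x^17 (log x)^5 dx is n^18/18 · (log n)^5 (by repeated integration by parts; each step lowers the log-exponent and produces a relatively O(1/log n) correction). Hence S_n ~ n^18 · (log n)^5 / 6.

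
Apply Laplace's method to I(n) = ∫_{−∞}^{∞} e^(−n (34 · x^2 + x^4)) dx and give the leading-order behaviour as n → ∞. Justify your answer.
I(n) ~ sqrt(π/(34n))

φ(x) = 34 · x^2 + x^4 has its unique global minimum at x* = 0 (since φ'(x) = 68x + 4x^3 = 0 only at x = 0 for real x with both coefficients positive, and φ → ∞ as |x| → ∞). At x* = 0, φ(0) = 0 and φ''(0) = 68. Laplace's method then gives
  I(n) ~ sqrt(2π / (n · φ''(0))) · e^(−n φ(0)) = sqrt(2π / (68n)) = sqrt(π/(34n)).
The x^4 term contributes only at subleading order (an O(1/n) relative correction).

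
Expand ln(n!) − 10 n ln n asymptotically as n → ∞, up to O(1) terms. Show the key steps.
ln(n!) − 10 n ln n = −9 n ln n − n + (1/2) ln(2π n) + O(1/n)

Stirling: ln((n)!) = n ln(n) − n + (1/2) ln(2π·n) + O(1/n).
Here n ln(n) = n ln n.
Subtract 10n ln n: leading term is (1 − 10) n ln n = −9 n ln n. The next term is −n. Then the (1/2) ln(2π·n) correction.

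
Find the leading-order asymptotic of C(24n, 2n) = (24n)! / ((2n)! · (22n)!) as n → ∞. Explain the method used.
C(24n, 2n) ~ (8916100448256/285311670611)^(2n) · sqrt(6/(11π·2n))

Write N = 2n. Apply Stirling to each factorial:
  (12N)! ~ sqrt(2π·12N) · (12N/e)^(12N),
  N! ~ sqrt(2π N) · (N/e)^N,
  (11N)! ~ sqrt(2π·11N) · (11N/e)^(11N).
The exponential factors combine to (12N)^(12N) / (N^N · (11N)^(11N)) = 12^(12N)/11^(11N) = (12^12/11^11)^N = (8916100448256/285311670611)^N.
The square-root prefactors combine to sqrt(2π·12N) / (sqrt(2π N)·sqrt(2π·11N)) = sqrt(12 / (2π·11·N)) = sqrt(6/(11π·2n)).
Substituting N = 2n: C(24n, 2n) ~ (8916100448256/285311670611)^(2n) · sqrt(6/(11π·2n)).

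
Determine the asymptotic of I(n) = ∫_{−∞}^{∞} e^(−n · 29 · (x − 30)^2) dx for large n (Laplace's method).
I(n) = sqrt(π/(29n))

Here φ(x) = 29 · (x − 30)^2 has its unique minimum at x* = 30 with φ(x*) = 0 and φ''(x*) = 58. Laplace's method gives
  I(n) ~ e^(−n φ(x*)) · sqrt(2π / (n · φ''(x*))) = sqrt(2π / (58n)) = sqrt(π/(29n)).
This is exact: substituting u = (x − 30)·sqrt(29n) gives I(n) = (1/sqrt(29n)) ∫_{−∞}^{∞} e^(−u^2) du = sqrt(π/(29n)).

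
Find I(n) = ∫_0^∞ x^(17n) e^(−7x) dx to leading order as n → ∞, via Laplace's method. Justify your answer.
I(n) ~ (sqrt(2π·17n) / 7) · (17n/(7e))^(17n)

Write the integrand as exp(17n ln x − 7x) and set f(x) = 17n ln x − 7x. Then f'(x) = 17n/x − 7 = 0 at x* = 17n/7, and f''(x*) = −17n/x*^2 = −7^2/(17n). Laplace's method (interior maximum) gives
  I(n) ~ e^(f(x*)) · sqrt(2π / |f''(x*)|)
        = exp(17n ln(17n/7) − 17n) · sqrt(2π · 17n / 7^2)
        = (17n/7)^(17n) e^(−17n) · sqrt(2π·17n) / 7
        = (sqrt(2π·17n) / 7) · (17n/(7e))^(17n).
This matches Γ(17n+1)/7^(17n+1) with Stirling applied to Γ.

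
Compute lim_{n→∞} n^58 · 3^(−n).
lim = 0

Exponentials with base > 1 dominate every fixed polynomial: for any fixed c, n^c / 3^n → 0 as n → ∞ (e.g. by the ratio test, or by writing 3^n = e^(n ln 3) and noting e^(n ln 3) / n^c → ∞). Hence n^58 · 3^(−n) = n^58 / 3^n → 0.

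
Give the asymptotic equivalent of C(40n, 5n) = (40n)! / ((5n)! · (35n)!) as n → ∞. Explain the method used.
C(40n, 5n) ~ (16777216/823543)^(5n) · sqrt(4/(7π·5n))

Write N = 5n. Apply Stirling to each factorial:
  (8N)! ~ sqrt(2π·8N) · (8N/e)^(8N),
  N! ~ sqrt(2π N) · (N/e)^N,
  (7N)! ~ sqrt(2π·7N) · (7N/e)^(7N).
The exponential factors combine to (8N)^(8N) / (N^N · (7N)^(7N)) = 8^(8N)/7^(7N) = (8^8/7^7)^N = (16777216/823543)^N.
The square-root prefactors combine to sqrt(2π·8N) / (sqrt(2π N)·sqrt(2π·7N)) = sqrt(8 / (2π·7·N)) = sqrt(4/(7π·5n)).
Substituting N = 5n: C(40n, 5n) ~ (16777216/823543)^(5n) · sqrt(4/(7π·5n)).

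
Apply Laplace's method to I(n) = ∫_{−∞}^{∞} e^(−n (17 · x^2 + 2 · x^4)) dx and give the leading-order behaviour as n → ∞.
I(n) ~ sqrt(π/(17n))

φ(x) = 17 · x^2 + 2 · x^4 has its unique global minimum at x* = 0 (since φ'(x) = 34x + 8x^3 = 0 only at x = 0 for real x with both coefficients positive, and φ → ∞ as |x| → ∞). At x* = 0, φ(0) = 0 and φ''(0) = 34. Laplace's method then gives
  I(n) ~ sqrt(2π / (n · φ''(0))) · e^(−n φ(0)) = sqrt(2π / (34n)) = sqrt(π/(17n)).
The 2 · x^4 term contributes only at subleading order (an O(1/n) relative correction).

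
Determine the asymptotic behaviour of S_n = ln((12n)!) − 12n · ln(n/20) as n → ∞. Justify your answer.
S_n ~ 12n · (ln 240 − 1) + O(ln n)

Stirling: ln((12n)!) = 12n ln(12n) − 12n + O(ln n).
  S_n = 12n ln(12n) − 12n − 12n ln(n/20) + O(ln n)
      = 12n ln(12n) − 12n ln n + 12n ln 20 − 12n + O(ln n)
      = 12n ln 12 + 12n ln 20 − 12n + O(ln n)
      = 12n (ln 240 − 1) + O(ln n).
Numerically ln(240) − 1 ≈ 4.4806.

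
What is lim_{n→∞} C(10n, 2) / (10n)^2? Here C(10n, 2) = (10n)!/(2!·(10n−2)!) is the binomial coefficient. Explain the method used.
lim = 1/2! = 1/2

With N = 10n → ∞: C(N, 2) / N^2 = [N(N−1)…(N−1)] / (2! · N^2) = (1/2!) · 1 · (1 − 1/(10n)). Each factor → 1 as N → ∞, so the limit is 1/2! = 1/2.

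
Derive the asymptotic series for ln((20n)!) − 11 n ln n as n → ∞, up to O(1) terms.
ln((20n)!) − 11 n ln n = 9 n ln n + 20(ln 20 − 1) n + (1/2) ln(2π·20n) + O(1/n)

Stirling: ln((20n)!) = 20n ln(20n) − 20n + (1/2) ln(2π·20n) + O(1/n).
Expand 20n ln(20n) = 20n (ln n + ln 20) = 20n ln n + 20n ln 20.
Subtract 11n ln n: leading term is (20 − 11) n ln n = 9 n ln n. The next term is 20n ln 20 − 20n = 20(ln 20 − 1) n. Then the (1/2) ln(2π·20n) correction.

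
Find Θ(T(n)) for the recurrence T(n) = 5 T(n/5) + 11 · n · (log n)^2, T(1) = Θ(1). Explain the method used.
T(n) = Θ(n · (log n)^3)

Here log_5 5 = 1 and f(n) = 11 · n · (log n)^2 = Θ(n^(log_5 5) · (log n)^2). This is the extended Case 2 of the master theorem (f matches the critical exponent up to log factors), giving T(n) = Θ(n^(log_5 5) · (log n)^(2+1)) = Θ(n · (log n)^3).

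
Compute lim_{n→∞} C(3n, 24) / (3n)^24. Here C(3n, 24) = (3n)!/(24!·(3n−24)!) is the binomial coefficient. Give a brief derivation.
lim = 1/24! = 1/620448401733239439360000

With N = 3n → ∞: C(N, 24) / N^24 = [N(N−1)…(N−23)] / (24! · N^24) = (1/24!) · 1 · (1 − 1/(3n)) · … · (1 − 23/(3n)). Each factor → 1 as N → ∞, so the limit is 1/24! = 1/620448401733239439360000.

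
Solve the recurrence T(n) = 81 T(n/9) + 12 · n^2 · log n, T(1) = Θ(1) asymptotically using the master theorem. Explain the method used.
T(n) = Θ(n^2 · (log n)^2)

Here log_9 81 = 2 and f(n) = 12 · n^2 · log n = Θ(n^(log_9 81) · (log n)^1). This is the extended Case 2 of the master theorem (f matches the critical exponent up to log factors), giving T(n) = Θ(n^(log_9 81) · (log n)^(1+1)) = Θ(n^2 · (log n)^2).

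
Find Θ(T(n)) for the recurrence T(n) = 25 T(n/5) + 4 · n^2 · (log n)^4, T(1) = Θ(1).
T(n) = Θ(n^2 · (log n)^5)

Here log_5 25 = 2 and f(n) = 4 · n^2 · (log n)^4 = Θ(n^(log_5 25) · (log n)^4). This is the extended Case 2 of the master theorem (f matches the critical exponent up to log factors), giving T(n) = Θ(n^(log_5 25) · (log n)^(4+1)) = Θ(n^2 · (log n)^5).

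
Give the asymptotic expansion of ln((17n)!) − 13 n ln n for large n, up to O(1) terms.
ln((17n)!) − 13 n ln n = 4 n ln n + 17(ln 17 − 1) n + (1/2) ln(2π·17n) + O(1/n)

Stirling: ln((17n)!) = 17n ln(17n) − 17n + (1/2) ln(2π·17n) + O(1/n).
Expand 17n ln(17n) = 17n (ln n + ln 17) = 17n ln n + 17n ln 17.
Subtract 13n ln n: leading term is (17 − 13) n ln n = 4 n ln n. The next term is 17n ln 17 − 17n = 17(ln 17 − 1) n. Then the (1/2) ln(2π·17n) correction.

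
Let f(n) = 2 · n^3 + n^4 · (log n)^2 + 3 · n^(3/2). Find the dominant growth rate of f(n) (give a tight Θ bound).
f(n) ∈ Θ(n^4 · (log n)^2)

Compare the terms by growth order. For large n, n^a · (log n)^b dominates n^a' · (log n)^b' iff a > a', or (a = a' and b > b'). Ranking the 3 terms shows the dominant one is n^4 · (log n)^2. Hence f(n) ∈ Θ(n^4 · (log n)^2).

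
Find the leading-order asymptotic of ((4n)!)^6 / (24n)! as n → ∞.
((4n)!)^6/(24n)! ~ ((2π·4n)^(5/2) / sqrt(6)) · 6^(−6·4n)  →  0

Write N = 4n. Stirling: N! ~ sqrt(2π N)(N/e)^N and (6N)! ~ sqrt(2π·6N)·(6N/e)^(6N).
  (N!)^6/(6N)! ~ (2π N)^(6/2) (N/e)^(6N) / [sqrt(2π·6N) (6N/e)^(6N)]
     = (2π N)^(6/2) / sqrt(2π·6N) · (N/(6N))^(6N)
     = (2π N)^((6−1)/2) / sqrt(6) · 6^(−6N).
Since 6^6 > 1, the factor 6^(−6N) decays exponentially, so the ratio → 0. Substituting N = 4n gives the stated form.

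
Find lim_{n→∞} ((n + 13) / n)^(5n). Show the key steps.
lim = e^65

Rewrite as (1 + 13/n)^(5n). By the standard limit (1 + x/n)^n → e^x, we have (1 + 13/n)^n → e^13, and raising to the 5th power gives e^65.
More precisely, ln[(1 + 13/n)^(5n)] = 5n · ln(1 + 13/n) = 5n · (13/n + O(1/n^2)) = 65 + O(1/n) → 65.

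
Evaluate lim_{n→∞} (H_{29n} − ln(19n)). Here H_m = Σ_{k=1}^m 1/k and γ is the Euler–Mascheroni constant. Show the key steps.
lim = ln(29/19) + γ

By Euler-Maclaurin, H_m = ln m + γ + O(1/m). So
  H_{29n} − ln(19n) = ln(29n) + γ − ln(19n) + O(1/n)
                       = ln(29/19) + γ + O(1/n).
Hence the limit is ln(29/19) + γ.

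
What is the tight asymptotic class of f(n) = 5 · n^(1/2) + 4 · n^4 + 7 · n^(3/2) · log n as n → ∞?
f(n) ∈ Θ(n^4)

Compare the terms by growth order. For large n, n^a · (log n)^b dominates n^a' · (log n)^b' iff a > a', or (a = a' and b > b'). Ranking the 3 terms shows the dominant one is 4 · n^4. Hence f(n) ∈ Θ(n^4).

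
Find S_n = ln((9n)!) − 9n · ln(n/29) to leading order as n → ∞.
S_n ~ 9n · (ln 261 − 1) + O(ln n)

Stirling: ln((9n)!) = 9n ln(9n) − 9n + O(ln n).
  S_n = 9n ln(9n) − 9n − 9n ln(n/29) + O(ln n)
      = 9n ln(9n) − 9n ln n + 9n ln 29 − 9n + O(ln n)
      = 9n ln 9 + 9n ln 29 − 9n + O(ln n)
      = 9n (ln 261 − 1) + O(ln n).
Numerically ln(261) − 1 ≈ 4.5645.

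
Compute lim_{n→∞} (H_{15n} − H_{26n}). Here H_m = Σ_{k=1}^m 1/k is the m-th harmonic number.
lim = ln(15/26)

Euler-Maclaurin gives H_m = ln m + γ + 1/(2m) + O(1/m^2). The γ and O(1/m) terms cancel in the difference:
  H_{15n} − H_{26n} = ln(15n) − ln(26n) + O(1/n) = ln(15/26) + O(1/n).
Hence the limit is ln(15/26).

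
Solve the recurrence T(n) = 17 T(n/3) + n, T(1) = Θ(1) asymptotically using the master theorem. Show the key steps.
T(n) = Θ(n^(log_3 17))

Master theorem: compare f(n) = n to n^(log_3 17) where log_3 17 ≈ 2.579. Since 1 < log_3 17, we have f(n) = O(n^(log_3 17 − ε)) for some ε > 0 — Case 1. Hence T(n) = Θ(n^(log_3 17)).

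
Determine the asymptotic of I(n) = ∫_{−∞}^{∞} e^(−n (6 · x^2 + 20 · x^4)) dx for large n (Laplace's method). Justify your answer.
I(n) ~ sqrt(π/(6n))

φ(x) = 6 · x^2 + 20 · x^4 has its unique global minimum at x* = 0 (since φ'(x) = 12x + 80x^3 = 0 only at x = 0 for real x with both coefficients positive, and φ → ∞ as |x| → ∞). At x* = 0, φ(0) = 0 and φ''(0) = 12. Laplace's method then gives
  I(n) ~ sqrt(2π / (n · φ''(0))) · e^(−n φ(0)) = sqrt(2π / (12n)) = sqrt(π/(6n)).
The 20 · x^4 term contributes only at subleading order (an O(1/n) relative correction).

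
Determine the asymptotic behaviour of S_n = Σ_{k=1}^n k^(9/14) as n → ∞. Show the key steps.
S_n ~ (14/23) · n^(23/14)

Integral comparison: Σ_{k=1}^n k^(9/14) = ∫_0^n x^(9/14) dx + O(n^(9/14)). The integral is n^(1 + 9/14) / (1 + 9/14) = n^((9+14)/14) / ((9+14)/14) = (14/23) · n^(23/14).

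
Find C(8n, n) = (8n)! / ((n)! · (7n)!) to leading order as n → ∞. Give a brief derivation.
C(8n, n) ~ (16777216/823543)^(n) · sqrt(4/(7π·n))

Write N = n. Apply Stirling to each factorial:
  (8N)! ~ sqrt(2π·8N) · (8N/e)^(8N),
  N! ~ sqrt(2π N) · (N/e)^N,
  (7N)! ~ sqrt(2π·7N) · (7N/e)^(7N).
The exponential factors combine to (8N)^(8N) / (N^N · (7N)^(7N)) = 8^(8N)/7^(7N) = (8^8/7^7)^N = (16777216/823543)^N.
The square-root prefactors combine to sqrt(2π·8N) / (sqrt(2π N)·sqrt(2π·7N)) = sqrt(8 / (2π·7·N)) = sqrt(4/(7π·n)).
Substituting N = n: C(8n, n) ~ (16777216/823543)^(n) · sqrt(4/(7π·n)).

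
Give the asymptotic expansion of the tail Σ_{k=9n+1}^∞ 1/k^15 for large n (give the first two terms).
Σ_{k>9n} 1/k^15 = 1/(14 · (9n)^14) − 1/(2 · (9n)^15) + O(1/(9n)^16)

Compare to the integral: ∫_{9n}^∞ x^(−15) dx = [−x^(−14)/14]_{9n}^∞ = 1/((15−1)·(9n)^14). The Euler-Maclaurin correction adds −f(9n)/2 = −1/(2·(9n)^15). Euler-Maclaurin then gives
  Σ_{k>9n} 1/k^15 = ∫_{9n}^∞ dx/x^15 − 1/(2·(9n)^15) + O(1/(9n)^16).
(Equivalently this is ζ(15) − Σ_{k≤9n} 1/k^15.)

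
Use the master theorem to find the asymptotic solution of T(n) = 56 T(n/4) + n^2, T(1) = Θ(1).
T(n) = Θ(n^(log_4 56))

Master theorem: compare f(n) = n^2 to n^(log_4 56) where log_4 56 ≈ 2.904. Since 2 < log_4 56, we have f(n) = O(n^(log_4 56 − ε)) for some ε > 0 — Case 1. Hence T(n) = Θ(n^(log_4 56)).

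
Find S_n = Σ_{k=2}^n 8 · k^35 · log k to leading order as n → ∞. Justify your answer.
S_n ~ 2 · n^36 log n / 9 − n^36 / 162

By integral comparison, S_n = ∫_1^n 8 · x^35 · log x dx + O(n^35 · log n). For the integral, ∫ x^35 log x dx = n^36 log n / 36 − n^36/1296 (integration by parts). Hence S_n ~ 2 · n^36 log n / 9 − n^36 / 162.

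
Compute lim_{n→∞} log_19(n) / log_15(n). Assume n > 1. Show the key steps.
lim = ln(15) / ln(19) = log_19(15)

Change of base: log_19(n) = ln n / ln 19 and log_15(n) = ln n / ln 15. The ratio is (ln n / ln 19) · (ln 15 / ln n) = ln 15 / ln 19, a constant independent of n. So the limit is ln 15 / ln 19 = log_19(15).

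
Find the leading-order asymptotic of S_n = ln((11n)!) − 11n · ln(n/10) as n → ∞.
S_n ~ 11n · (ln 110 − 1) + O(ln n)

Stirling: ln((11n)!) = 11n ln(11n) − 11n + O(ln n).
  S_n = 11n ln(11n) − 11n − 11n ln(n/10) + O(ln n)
      = 11n ln(11n) − 11n ln n + 11n ln 10 − 11n + O(ln n)
      = 11n ln 11 + 11n ln 10 − 11n + O(ln n)
      = 11n (ln 110 − 1) + O(ln n).
Numerically ln(110) − 1 ≈ 3.7005.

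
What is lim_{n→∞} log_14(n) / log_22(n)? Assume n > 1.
lim = ln(22) / ln(14) = log_14(22)

Change of base: log_14(n) = ln n / ln 14 and log_22(n) = ln n / ln 22. The ratio is (ln n / ln 14) · (ln 22 / ln n) = ln 22 / ln 14, a constant independent of n. So the limit is ln 22 / ln 14 = log_14(22).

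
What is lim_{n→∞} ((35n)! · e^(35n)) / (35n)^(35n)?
lim = ∞

Stirling: (35n)! ~ sqrt(2π·35n) · (35n/e)^(35n). Hence
  (35n)! · e^(35n) / (35n)^(35n) ~ sqrt(2π·35n) = sqrt(2π·35) · sqrt(n) → ∞.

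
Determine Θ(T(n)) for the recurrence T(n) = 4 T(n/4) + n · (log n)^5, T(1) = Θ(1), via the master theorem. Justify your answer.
T(n) = Θ(n · (log n)^6)

Here log_4 4 = 1 and f(n) = n · (log n)^5 = Θ(n^(log_4 4) · (log n)^5). This is the extended Case 2 of the master theorem (f matches the critical exponent up to log factors), giving T(n) = Θ(n^(log_4 4) · (log n)^(5+1)) = Θ(n · (log n)^6).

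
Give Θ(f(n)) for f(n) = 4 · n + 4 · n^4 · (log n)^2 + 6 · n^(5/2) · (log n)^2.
f(n) ∈ Θ(n^4 · (log n)^2)

Compare the terms by growth order. For large n, n^a · (log n)^b dominates n^a' · (log n)^b' iff a > a', or (a = a' and b > b'). Ranking the 3 terms shows the dominant one is 4 · n^4 · (log n)^2. Hence f(n) ∈ Θ(n^4 · (log n)^2).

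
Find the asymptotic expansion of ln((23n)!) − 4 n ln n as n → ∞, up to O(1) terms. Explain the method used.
ln((23n)!) − 4 n ln n = 19 n ln n + 23(ln 23 − 1) n + (1/2) ln(2π·23n) + O(1/n)

Stirling: ln((23n)!) = 23n ln(23n) − 23n + (1/2) ln(2π·23n) + O(1/n).
Expand 23n ln(23n) = 23n (ln n + ln 23) = 23n ln n + 23n ln 23.
Subtract 4n ln n: leading term is (23 − 4) n ln n = 19 n ln n. The next term is 23n ln 23 − 23n = 23(ln 23 − 1) n. Then the (1/2) ln(2π·23n) correction.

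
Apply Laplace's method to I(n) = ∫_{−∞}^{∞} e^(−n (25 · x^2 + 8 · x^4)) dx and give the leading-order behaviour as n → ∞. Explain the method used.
I(n) ~ sqrt(π/(25n))

φ(x) = 25 · x^2 + 8 · x^4 has its unique global minimum at x* = 0 (since φ'(x) = 50x + 32x^3 = 0 only at x = 0 for real x with both coefficients positive, and φ → ∞ as |x| → ∞). At x* = 0, φ(0) = 0 and φ''(0) = 50. Laplace's method then gives
  I(n) ~ sqrt(2π / (n · φ''(0))) · e^(−n φ(0)) = sqrt(2π / (50n)) = sqrt(π/(25n)).
The 8 · x^4 term contributes only at subleading order (an O(1/n) relative correction).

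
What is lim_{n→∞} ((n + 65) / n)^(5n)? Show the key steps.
lim = e^325

Rewrite as (1 + 65/n)^(5n). By the standard limit (1 + x/n)^n → e^x, we have (1 + 65/n)^n → e^65, and raising to the 5th power gives e^325.
More precisely, ln[(1 + 65/n)^(5n)] = 5n · ln(1 + 65/n) = 5n · (65/n + O(1/n^2)) = 325 + O(1/n) → 325.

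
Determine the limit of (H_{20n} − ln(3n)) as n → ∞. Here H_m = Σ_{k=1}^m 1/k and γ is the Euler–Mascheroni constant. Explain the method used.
lim = ln(20/3) + γ

By Euler-Maclaurin, H_m = ln m + γ + O(1/m). So
  H_{20n} − ln(3n) = ln(20n) + γ − ln(3n) + O(1/n)
                       = ln(20/3) + γ + O(1/n).
Hence the limit is ln(20/3) + γ.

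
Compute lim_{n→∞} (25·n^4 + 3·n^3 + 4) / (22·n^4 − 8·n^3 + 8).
lim = 25/22

For large n the leading n^4 terms dominate both numerator and denominator. Dividing top and bottom by n^4, every other term tends to 0, leaving 25/22.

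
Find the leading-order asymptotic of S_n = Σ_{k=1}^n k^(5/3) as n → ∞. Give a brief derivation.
S_n ~ (3/8) · n^(8/3)

Integral comparison: Σ_{k=1}^n k^(5/3) = ∫_0^n x^(5/3) dx + O(n^(5/3)). The integral is n^(1 + 5/3) / (1 + 5/3) = n^((5+3)/3) / ((5+3)/3) = (3/8) · n^(8/3).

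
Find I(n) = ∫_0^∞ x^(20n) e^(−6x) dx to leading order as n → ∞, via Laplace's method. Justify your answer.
I(n) ~ (sqrt(2π·20n) / 6) · (20n/(6e))^(20n)

Write the integrand as exp(20n ln x − 6x) and set f(x) = 20n ln x − 6x. Then f'(x) = 20n/x − 6 = 0 at x* = 20n/6, and f''(x*) = −20n/x*^2 = −6^2/(20n). Laplace's method (interior maximum) gives
  I(n) ~ e^(f(x*)) · sqrt(2π / |f''(x*)|)
        = exp(20n ln(20n/6) − 20n) · sqrt(2π · 20n / 6^2)
        = (20n/6)^(20n) e^(−20n) · sqrt(2π·20n) / 6
        = (sqrt(2π·20n) / 6) · (20n/(6e))^(20n).
This matches Γ(20n+1)/6^(20n+1) with Stirling applied to Γ.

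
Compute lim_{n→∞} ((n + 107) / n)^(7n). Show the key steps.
lim = e^749

Rewrite as (1 + 107/n)^(7n). By the standard limit (1 + x/n)^n → e^x, we have (1 + 107/n)^n → e^107, and raising to the 7th power gives e^749.
More precisely, ln[(1 + 107/n)^(7n)] = 7n · ln(1 + 107/n) = 7n · (107/n + O(1/n^2)) = 749 + O(1/n) → 749.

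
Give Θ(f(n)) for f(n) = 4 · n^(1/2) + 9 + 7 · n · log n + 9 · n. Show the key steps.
f(n) ∈ Θ(n · log n)

Compare the terms by growth order. For large n, n^a · (log n)^b dominates n^a' · (log n)^b' iff a > a', or (a = a' and b > b'). Ranking the 4 terms shows the dominant one is 7 · n · log n. Hence f(n) ∈ Θ(n · log n).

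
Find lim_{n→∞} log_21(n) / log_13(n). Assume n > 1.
lim = ln(13) / ln(21) = log_21(13)

Change of base: log_21(n) = ln n / ln 21 and log_13(n) = ln n / ln 13. The ratio is (ln n / ln 21) · (ln 13 / ln n) = ln 13 / ln 21, a constant independent of n. So the limit is ln 13 / ln 21 = log_21(13).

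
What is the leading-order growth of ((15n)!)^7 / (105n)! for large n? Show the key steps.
((15n)!)^7/(105n)! ~ ((2π·15n)^(6/2) / sqrt(7)) · 7^(−7·15n)  →  0

Write N = 15n. Stirling: N! ~ sqrt(2π N)(N/e)^N and (7N)! ~ sqrt(2π·7N)·(7N/e)^(7N).
  (N!)^7/(7N)! ~ (2π N)^(7/2) (N/e)^(7N) / [sqrt(2π·7N) (7N/e)^(7N)]
     = (2π N)^(7/2) / sqrt(2π·7N) · (N/(7N))^(7N)
     = (2π N)^((7−1)/2) / sqrt(7) · 7^(−7N).
Since 7^7 > 1, the factor 7^(−7N) decays exponentially, so the ratio → 0. Substituting N = 15n gives the stated form.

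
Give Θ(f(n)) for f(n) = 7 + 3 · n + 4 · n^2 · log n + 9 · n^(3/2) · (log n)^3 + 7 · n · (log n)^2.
f(n) ∈ Θ(n^2 · log n)

Compare the terms by growth order. For large n, n^a · (log n)^b dominates n^a' · (log n)^b' iff a > a', or (a = a' and b > b'). Ranking the 5 terms shows the dominant one is 4 · n^2 · log n. Hence f(n) ∈ Θ(n^2 · log n).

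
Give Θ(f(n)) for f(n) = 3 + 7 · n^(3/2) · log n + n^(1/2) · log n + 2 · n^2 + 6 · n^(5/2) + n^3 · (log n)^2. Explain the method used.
f(n) ∈ Θ(n^3 · (log n)^2)

Compare the terms by growth order. For large n, n^a · (log n)^b dominates n^a' · (log n)^b' iff a > a', or (a = a' and b > b'). Ranking the 6 terms shows the dominant one is n^3 · (log n)^2. Hence f(n) ∈ Θ(n^3 · (log n)^2).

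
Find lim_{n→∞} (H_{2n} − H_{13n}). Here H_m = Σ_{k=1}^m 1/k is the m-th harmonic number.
lim = ln(2/13)

Euler-Maclaurin gives H_m = ln m + γ + 1/(2m) + O(1/m^2). The γ and O(1/m) terms cancel in the difference:
  H_{2n} − H_{13n} = ln(2n) − ln(13n) + O(1/n) = ln(2/13) + O(1/n).
Hence the limit is ln(2/13).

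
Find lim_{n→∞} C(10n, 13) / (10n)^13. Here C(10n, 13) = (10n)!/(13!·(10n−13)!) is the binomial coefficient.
lim = 1/13! = 1/6227020800

With N = 10n → ∞: C(N, 13) / N^13 = [N(N−1)…(N−12)] / (13! · N^13) = (1/13!) · 1 · (1 − 1/(10n)) · … · (1 − 12/(10n)). Each factor → 1 as N → ∞, so the limit is 1/13! = 1/6227020800.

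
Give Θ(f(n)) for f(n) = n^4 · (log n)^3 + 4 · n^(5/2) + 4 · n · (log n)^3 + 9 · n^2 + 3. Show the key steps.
f(n) ∈ Θ(n^4 · (log n)^3)

Compare the terms by growth order. For large n, n^a · (log n)^b dominates n^a' · (log n)^b' iff a > a', or (a = a' and b > b'). Ranking the 5 terms shows the dominant one is n^4 · (log n)^3. Hence f(n) ∈ Θ(n^4 · (log n)^3).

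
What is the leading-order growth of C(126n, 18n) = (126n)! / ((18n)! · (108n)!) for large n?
C(126n, 18n) ~ (823543/46656)^(18n) · sqrt(7/(12π·18n))

Write N = 18n. Apply Stirling to each factorial:
  (7N)! ~ sqrt(2π·7N) · (7N/e)^(7N),
  N! ~ sqrt(2π N) · (N/e)^N,
  (6N)! ~ sqrt(2π·6N) · (6N/e)^(6N).
The exponential factors combine to (7N)^(7N) / (N^N · (6N)^(6N)) = 7^(7N)/6^(6N) = (7^7/6^6)^N = (823543/46656)^N.
The square-root prefactors combine to sqrt(2π·7N) / (sqrt(2π N)·sqrt(2π·6N)) = sqrt(7 / (2π·6·N)) = sqrt(7/(12π·18n)).
Substituting N = 18n: C(126n, 18n) ~ (823543/46656)^(18n) · sqrt(7/(12π·18n)).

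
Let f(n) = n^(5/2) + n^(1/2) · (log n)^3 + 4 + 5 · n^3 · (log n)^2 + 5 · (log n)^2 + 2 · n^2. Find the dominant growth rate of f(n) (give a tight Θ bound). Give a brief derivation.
f(n) ∈ Θ(n^3 · (log n)^2)

Compare the terms by growth order. For large n, n^a · (log n)^b dominates n^a' · (log n)^b' iff a > a', or (a = a' and b > b'). Ranking the 6 terms shows the dominant one is 5 · n^3 · (log n)^2. Hence f(n) ∈ Θ(n^3 · (log n)^2).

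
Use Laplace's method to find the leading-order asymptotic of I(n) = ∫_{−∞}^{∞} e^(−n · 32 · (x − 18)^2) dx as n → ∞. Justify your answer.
I(n) = sqrt(π/(32n))

Here φ(x) = 32 · (x − 18)^2 has its unique minimum at x* = 18 with φ(x*) = 0 and φ''(x*) = 64. Laplace's method gives
  I(n) ~ e^(−n φ(x*)) · sqrt(2π / (n · φ''(x*))) = sqrt(2π / (64n)) = sqrt(π/(32n)).
This is exact: substituting u = (x − 18)·sqrt(32n) gives I(n) = (1/sqrt(32n)) ∫_{−∞}^{∞} e^(−u^2) du = sqrt(π/(32n)).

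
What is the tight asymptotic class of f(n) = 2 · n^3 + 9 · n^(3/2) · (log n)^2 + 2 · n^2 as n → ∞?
f(n) ∈ Θ(n^3)

Compare the terms by growth order. For large n, n^a · (log n)^b dominates n^a' · (log n)^b' iff a > a', or (a = a' and b > b'). Ranking the 3 terms shows the dominant one is 2 · n^3. Hence f(n) ∈ Θ(n^3).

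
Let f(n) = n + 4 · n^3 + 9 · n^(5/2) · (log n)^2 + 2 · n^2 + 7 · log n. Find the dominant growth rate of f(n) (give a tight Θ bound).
f(n) ∈ Θ(n^3)

Compare the terms by growth order. For large n, n^a · (log n)^b dominates n^a' · (log n)^b' iff a > a', or (a = a' and b > b'). Ranking the 5 terms shows the dominant one is 4 · n^3. Hence f(n) ∈ Θ(n^3).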